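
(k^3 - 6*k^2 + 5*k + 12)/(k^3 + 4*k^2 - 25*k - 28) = (k - 3)/(k + 7)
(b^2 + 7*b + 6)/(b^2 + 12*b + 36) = (b + 1)/(b + 6)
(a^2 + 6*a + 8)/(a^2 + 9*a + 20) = (a + 2)/(a + 5)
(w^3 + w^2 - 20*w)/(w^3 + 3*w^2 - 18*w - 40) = w/(w + 2)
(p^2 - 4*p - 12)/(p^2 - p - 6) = (p - 6)/(p - 3)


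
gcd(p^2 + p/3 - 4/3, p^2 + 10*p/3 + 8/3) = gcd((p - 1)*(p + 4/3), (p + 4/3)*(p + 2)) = p + 4/3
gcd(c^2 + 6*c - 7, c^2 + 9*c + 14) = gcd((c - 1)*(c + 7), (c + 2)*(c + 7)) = c + 7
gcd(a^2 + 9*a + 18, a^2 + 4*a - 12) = a + 6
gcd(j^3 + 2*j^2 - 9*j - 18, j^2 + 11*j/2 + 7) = j + 2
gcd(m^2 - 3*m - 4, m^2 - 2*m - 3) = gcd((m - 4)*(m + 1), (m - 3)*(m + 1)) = m + 1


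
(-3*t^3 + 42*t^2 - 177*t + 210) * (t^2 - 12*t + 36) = -3*t^5 + 78*t^4 - 789*t^3 + 3846*t^2 - 8892*t + 7560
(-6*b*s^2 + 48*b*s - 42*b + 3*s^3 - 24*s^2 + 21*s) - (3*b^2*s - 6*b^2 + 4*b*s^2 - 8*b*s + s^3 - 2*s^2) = -3*b^2*s + 6*b^2 - 10*b*s^2 + 56*b*s - 42*b + 2*s^3 - 22*s^2 + 21*s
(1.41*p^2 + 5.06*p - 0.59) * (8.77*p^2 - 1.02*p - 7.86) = 12.3657*p^4 + 42.938*p^3 - 21.4181*p^2 - 39.1698*p + 4.6374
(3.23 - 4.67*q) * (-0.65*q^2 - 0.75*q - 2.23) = 3.0355*q^3 + 1.403*q^2 + 7.9916*q - 7.2029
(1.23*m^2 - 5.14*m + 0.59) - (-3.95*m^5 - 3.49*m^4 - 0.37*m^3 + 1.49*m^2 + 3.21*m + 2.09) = 3.95*m^5 + 3.49*m^4 + 0.37*m^3 - 0.26*m^2 - 8.35*m - 1.5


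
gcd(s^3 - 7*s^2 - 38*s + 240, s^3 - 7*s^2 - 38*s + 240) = s^3 - 7*s^2 - 38*s + 240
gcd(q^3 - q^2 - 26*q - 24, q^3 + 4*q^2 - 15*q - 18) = q + 1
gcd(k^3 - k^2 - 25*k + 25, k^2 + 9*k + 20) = k + 5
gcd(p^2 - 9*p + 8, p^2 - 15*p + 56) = p - 8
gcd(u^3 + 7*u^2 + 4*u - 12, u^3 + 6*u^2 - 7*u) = u - 1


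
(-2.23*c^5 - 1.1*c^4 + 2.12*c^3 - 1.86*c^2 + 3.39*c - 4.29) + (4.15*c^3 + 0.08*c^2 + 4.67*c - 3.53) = -2.23*c^5 - 1.1*c^4 + 6.27*c^3 - 1.78*c^2 + 8.06*c - 7.82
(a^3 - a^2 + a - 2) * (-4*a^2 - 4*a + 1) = -4*a^5 + a^3 + 3*a^2 + 9*a - 2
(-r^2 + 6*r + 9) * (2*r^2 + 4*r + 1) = -2*r^4 + 8*r^3 + 41*r^2 + 42*r + 9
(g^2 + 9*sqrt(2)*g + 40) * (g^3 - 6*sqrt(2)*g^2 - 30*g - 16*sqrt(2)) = g^5 + 3*sqrt(2)*g^4 - 98*g^3 - 526*sqrt(2)*g^2 - 1488*g - 640*sqrt(2)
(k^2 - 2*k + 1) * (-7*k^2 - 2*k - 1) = -7*k^4 + 12*k^3 - 4*k^2 - 1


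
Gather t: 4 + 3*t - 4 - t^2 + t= -t^2 + 4*t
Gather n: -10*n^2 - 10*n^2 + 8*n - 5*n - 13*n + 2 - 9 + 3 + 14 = -20*n^2 - 10*n + 10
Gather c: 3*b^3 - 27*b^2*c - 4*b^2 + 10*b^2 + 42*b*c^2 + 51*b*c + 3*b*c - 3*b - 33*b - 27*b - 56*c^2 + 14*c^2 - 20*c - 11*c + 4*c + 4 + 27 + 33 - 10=3*b^3 + 6*b^2 - 63*b + c^2*(42*b - 42) + c*(-27*b^2 + 54*b - 27) + 54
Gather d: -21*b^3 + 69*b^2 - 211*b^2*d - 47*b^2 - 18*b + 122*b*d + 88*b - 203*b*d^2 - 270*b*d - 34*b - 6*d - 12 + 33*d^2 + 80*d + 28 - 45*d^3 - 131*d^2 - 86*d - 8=-21*b^3 + 22*b^2 + 36*b - 45*d^3 + d^2*(-203*b - 98) + d*(-211*b^2 - 148*b - 12) + 8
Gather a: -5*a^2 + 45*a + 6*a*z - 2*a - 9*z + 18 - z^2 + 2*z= -5*a^2 + a*(6*z + 43) - z^2 - 7*z + 18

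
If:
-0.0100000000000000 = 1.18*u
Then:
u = -0.01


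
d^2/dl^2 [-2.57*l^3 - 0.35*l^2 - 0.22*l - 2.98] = -15.42*l - 0.7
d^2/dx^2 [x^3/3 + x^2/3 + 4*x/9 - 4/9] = 2*x + 2/3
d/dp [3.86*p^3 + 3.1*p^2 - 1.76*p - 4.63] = 11.58*p^2 + 6.2*p - 1.76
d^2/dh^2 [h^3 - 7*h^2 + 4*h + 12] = 6*h - 14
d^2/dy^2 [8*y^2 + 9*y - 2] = 16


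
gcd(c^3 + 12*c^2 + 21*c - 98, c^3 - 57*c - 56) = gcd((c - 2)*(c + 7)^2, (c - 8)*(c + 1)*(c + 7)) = c + 7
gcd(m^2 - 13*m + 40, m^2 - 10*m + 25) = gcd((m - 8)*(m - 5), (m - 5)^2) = m - 5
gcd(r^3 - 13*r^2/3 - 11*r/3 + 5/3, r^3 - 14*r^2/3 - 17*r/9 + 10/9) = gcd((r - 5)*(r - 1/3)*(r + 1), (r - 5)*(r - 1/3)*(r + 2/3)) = r^2 - 16*r/3 + 5/3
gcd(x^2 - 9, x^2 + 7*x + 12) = x + 3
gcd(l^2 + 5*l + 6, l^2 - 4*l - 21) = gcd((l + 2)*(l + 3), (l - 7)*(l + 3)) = l + 3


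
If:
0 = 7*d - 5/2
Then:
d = 5/14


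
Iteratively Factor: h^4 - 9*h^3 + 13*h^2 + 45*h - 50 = (h - 1)*(h^3 - 8*h^2 + 5*h + 50) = (h - 5)*(h - 1)*(h^2 - 3*h - 10) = (h - 5)^2*(h - 1)*(h + 2)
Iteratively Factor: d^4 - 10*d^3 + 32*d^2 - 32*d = (d - 2)*(d^3 - 8*d^2 + 16*d) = (d - 4)*(d - 2)*(d^2 - 4*d) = (d - 4)^2*(d - 2)*(d)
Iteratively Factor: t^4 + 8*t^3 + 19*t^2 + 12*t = (t + 1)*(t^3 + 7*t^2 + 12*t) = (t + 1)*(t + 3)*(t^2 + 4*t) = (t + 1)*(t + 3)*(t + 4)*(t)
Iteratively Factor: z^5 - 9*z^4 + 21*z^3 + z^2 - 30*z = (z + 1)*(z^4 - 10*z^3 + 31*z^2 - 30*z) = (z - 3)*(z + 1)*(z^3 - 7*z^2 + 10*z) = (z - 3)*(z - 2)*(z + 1)*(z^2 - 5*z) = z*(z - 3)*(z - 2)*(z + 1)*(z - 5)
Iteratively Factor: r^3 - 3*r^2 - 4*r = (r - 4)*(r^2 + r) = r*(r - 4)*(r + 1)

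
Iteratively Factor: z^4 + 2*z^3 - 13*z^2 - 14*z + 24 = (z + 2)*(z^3 - 13*z + 12) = (z - 3)*(z + 2)*(z^2 + 3*z - 4) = (z - 3)*(z + 2)*(z + 4)*(z - 1)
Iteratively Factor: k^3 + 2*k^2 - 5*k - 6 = (k + 1)*(k^2 + k - 6) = (k - 2)*(k + 1)*(k + 3)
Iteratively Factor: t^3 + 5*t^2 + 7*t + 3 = (t + 1)*(t^2 + 4*t + 3) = (t + 1)*(t + 3)*(t + 1)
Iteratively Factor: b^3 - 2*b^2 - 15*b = (b - 5)*(b^2 + 3*b) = b*(b - 5)*(b + 3)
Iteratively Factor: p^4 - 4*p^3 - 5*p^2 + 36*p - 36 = (p - 2)*(p^3 - 2*p^2 - 9*p + 18) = (p - 2)*(p + 3)*(p^2 - 5*p + 6) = (p - 3)*(p - 2)*(p + 3)*(p - 2)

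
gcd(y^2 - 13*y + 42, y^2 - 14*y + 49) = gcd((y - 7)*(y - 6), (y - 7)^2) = y - 7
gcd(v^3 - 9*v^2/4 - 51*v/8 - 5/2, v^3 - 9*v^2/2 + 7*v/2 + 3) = v + 1/2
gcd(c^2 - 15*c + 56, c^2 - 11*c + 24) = c - 8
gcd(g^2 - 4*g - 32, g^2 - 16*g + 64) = g - 8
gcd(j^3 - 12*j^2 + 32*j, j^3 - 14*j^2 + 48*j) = j^2 - 8*j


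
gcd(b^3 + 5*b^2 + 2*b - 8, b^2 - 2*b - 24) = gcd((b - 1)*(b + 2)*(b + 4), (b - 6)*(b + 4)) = b + 4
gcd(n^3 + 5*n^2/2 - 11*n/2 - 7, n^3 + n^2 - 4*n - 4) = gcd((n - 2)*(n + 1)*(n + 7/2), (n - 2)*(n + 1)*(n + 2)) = n^2 - n - 2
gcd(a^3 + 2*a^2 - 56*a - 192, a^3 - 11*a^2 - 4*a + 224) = a^2 - 4*a - 32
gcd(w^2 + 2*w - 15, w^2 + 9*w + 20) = w + 5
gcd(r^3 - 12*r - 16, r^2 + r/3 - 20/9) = 1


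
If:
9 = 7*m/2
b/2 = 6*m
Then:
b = 216/7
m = 18/7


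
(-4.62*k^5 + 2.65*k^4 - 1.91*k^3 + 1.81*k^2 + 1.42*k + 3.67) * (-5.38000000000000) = 24.8556*k^5 - 14.257*k^4 + 10.2758*k^3 - 9.7378*k^2 - 7.6396*k - 19.7446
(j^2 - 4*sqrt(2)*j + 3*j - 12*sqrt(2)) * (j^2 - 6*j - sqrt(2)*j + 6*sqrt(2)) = j^4 - 5*sqrt(2)*j^3 - 3*j^3 - 10*j^2 + 15*sqrt(2)*j^2 - 24*j + 90*sqrt(2)*j - 144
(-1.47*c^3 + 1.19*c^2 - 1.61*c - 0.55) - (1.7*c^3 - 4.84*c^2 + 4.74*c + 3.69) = -3.17*c^3 + 6.03*c^2 - 6.35*c - 4.24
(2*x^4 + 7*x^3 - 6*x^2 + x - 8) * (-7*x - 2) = -14*x^5 - 53*x^4 + 28*x^3 + 5*x^2 + 54*x + 16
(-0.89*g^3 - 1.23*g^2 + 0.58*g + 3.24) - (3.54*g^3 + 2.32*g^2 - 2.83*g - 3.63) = -4.43*g^3 - 3.55*g^2 + 3.41*g + 6.87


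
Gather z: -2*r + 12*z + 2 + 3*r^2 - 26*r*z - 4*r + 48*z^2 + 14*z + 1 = 3*r^2 - 6*r + 48*z^2 + z*(26 - 26*r) + 3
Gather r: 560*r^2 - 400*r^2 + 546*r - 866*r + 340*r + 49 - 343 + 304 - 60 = 160*r^2 + 20*r - 50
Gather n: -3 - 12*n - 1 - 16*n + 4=-28*n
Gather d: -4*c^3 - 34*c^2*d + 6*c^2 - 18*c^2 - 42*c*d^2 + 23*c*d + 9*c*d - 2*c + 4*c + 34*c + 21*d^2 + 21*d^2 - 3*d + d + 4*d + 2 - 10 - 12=-4*c^3 - 12*c^2 + 36*c + d^2*(42 - 42*c) + d*(-34*c^2 + 32*c + 2) - 20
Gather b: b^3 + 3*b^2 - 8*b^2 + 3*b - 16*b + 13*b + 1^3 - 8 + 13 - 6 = b^3 - 5*b^2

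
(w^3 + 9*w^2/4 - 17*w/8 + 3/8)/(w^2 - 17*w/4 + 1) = (2*w^2 + 5*w - 3)/(2*(w - 4))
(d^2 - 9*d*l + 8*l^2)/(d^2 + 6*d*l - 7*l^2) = (d - 8*l)/(d + 7*l)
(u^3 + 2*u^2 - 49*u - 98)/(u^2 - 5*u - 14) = u + 7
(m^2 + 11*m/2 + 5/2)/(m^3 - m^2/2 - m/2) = (m + 5)/(m*(m - 1))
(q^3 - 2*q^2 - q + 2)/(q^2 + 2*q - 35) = (q^3 - 2*q^2 - q + 2)/(q^2 + 2*q - 35)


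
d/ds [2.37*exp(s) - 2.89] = 2.37*exp(s)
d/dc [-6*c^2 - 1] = -12*c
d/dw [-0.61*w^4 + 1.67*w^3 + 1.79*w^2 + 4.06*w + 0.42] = -2.44*w^3 + 5.01*w^2 + 3.58*w + 4.06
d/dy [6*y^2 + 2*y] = 12*y + 2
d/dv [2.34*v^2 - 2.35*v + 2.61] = 4.68*v - 2.35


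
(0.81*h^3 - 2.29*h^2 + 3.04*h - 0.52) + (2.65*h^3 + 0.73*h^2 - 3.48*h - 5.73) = 3.46*h^3 - 1.56*h^2 - 0.44*h - 6.25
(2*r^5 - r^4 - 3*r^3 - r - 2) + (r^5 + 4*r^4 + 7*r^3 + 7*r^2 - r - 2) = 3*r^5 + 3*r^4 + 4*r^3 + 7*r^2 - 2*r - 4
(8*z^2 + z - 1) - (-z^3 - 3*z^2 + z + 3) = z^3 + 11*z^2 - 4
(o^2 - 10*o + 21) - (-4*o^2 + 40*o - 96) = 5*o^2 - 50*o + 117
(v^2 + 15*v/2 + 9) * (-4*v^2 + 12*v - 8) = -4*v^4 - 18*v^3 + 46*v^2 + 48*v - 72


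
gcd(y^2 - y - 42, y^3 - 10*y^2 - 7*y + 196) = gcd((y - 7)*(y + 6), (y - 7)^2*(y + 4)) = y - 7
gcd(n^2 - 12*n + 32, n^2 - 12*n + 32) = n^2 - 12*n + 32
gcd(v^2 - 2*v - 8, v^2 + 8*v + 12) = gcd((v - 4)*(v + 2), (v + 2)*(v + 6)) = v + 2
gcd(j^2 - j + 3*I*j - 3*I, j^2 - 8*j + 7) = j - 1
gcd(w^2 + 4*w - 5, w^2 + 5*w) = w + 5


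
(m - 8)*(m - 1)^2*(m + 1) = m^4 - 9*m^3 + 7*m^2 + 9*m - 8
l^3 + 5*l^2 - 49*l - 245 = (l - 7)*(l + 5)*(l + 7)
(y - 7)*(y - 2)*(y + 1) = y^3 - 8*y^2 + 5*y + 14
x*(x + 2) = x^2 + 2*x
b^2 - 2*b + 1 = (b - 1)^2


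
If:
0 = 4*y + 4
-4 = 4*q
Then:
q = -1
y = -1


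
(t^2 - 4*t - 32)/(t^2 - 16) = (t - 8)/(t - 4)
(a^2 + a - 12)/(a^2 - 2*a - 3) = (a + 4)/(a + 1)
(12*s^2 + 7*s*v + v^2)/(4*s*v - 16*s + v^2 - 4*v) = (3*s + v)/(v - 4)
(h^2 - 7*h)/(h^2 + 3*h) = (h - 7)/(h + 3)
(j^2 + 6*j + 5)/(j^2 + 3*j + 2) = (j + 5)/(j + 2)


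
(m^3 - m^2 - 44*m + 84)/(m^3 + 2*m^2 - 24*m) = (m^3 - m^2 - 44*m + 84)/(m*(m^2 + 2*m - 24))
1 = 1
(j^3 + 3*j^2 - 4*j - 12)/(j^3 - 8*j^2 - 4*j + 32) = (j + 3)/(j - 8)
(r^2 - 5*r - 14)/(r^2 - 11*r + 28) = (r + 2)/(r - 4)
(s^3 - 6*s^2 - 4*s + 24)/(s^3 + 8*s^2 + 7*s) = (s^3 - 6*s^2 - 4*s + 24)/(s*(s^2 + 8*s + 7))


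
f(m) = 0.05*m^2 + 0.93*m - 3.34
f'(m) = 0.1*m + 0.93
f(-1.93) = -4.95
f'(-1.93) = 0.74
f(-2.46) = -5.33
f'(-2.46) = 0.68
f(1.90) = -1.39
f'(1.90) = 1.12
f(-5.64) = -6.99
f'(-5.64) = 0.37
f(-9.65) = -7.66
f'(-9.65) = -0.04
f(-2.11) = -5.08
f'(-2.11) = 0.72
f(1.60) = -1.72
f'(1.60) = 1.09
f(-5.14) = -6.80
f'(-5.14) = 0.42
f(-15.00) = -6.04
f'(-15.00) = -0.57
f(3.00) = -0.10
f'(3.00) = 1.23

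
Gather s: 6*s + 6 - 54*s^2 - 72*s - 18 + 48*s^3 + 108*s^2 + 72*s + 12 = 48*s^3 + 54*s^2 + 6*s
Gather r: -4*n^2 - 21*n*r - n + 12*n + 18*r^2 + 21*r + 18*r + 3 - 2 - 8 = -4*n^2 + 11*n + 18*r^2 + r*(39 - 21*n) - 7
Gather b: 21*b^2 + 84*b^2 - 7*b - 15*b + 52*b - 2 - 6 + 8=105*b^2 + 30*b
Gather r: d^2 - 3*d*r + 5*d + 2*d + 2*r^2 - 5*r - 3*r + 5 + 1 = d^2 + 7*d + 2*r^2 + r*(-3*d - 8) + 6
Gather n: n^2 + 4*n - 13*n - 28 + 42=n^2 - 9*n + 14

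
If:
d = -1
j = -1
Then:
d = -1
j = -1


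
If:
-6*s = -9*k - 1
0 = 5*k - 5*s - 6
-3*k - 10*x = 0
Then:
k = -41/15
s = -59/15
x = 41/50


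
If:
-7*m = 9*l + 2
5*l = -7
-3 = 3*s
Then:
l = -7/5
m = 53/35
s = -1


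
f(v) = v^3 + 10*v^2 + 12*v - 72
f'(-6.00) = 0.00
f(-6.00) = 0.00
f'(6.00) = 240.00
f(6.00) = 576.00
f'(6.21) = 251.89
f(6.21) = 627.64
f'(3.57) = 121.63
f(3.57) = 143.79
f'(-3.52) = -21.23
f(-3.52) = -33.95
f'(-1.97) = -15.76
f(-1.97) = -64.48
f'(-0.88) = -3.28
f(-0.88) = -75.50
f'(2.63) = 85.35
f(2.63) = 46.92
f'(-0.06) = 10.81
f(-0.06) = -72.68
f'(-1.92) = -15.34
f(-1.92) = -65.25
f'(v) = 3*v^2 + 20*v + 12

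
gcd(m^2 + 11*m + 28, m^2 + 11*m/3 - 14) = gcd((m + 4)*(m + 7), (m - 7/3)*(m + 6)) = 1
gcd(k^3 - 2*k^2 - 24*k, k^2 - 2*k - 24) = k^2 - 2*k - 24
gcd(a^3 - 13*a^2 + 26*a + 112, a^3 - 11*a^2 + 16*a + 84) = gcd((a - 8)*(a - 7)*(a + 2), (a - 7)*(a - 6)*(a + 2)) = a^2 - 5*a - 14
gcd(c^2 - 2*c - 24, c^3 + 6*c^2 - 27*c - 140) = c + 4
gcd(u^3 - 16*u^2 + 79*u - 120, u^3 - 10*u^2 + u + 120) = u^2 - 13*u + 40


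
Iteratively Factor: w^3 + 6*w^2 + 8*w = (w)*(w^2 + 6*w + 8) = w*(w + 4)*(w + 2)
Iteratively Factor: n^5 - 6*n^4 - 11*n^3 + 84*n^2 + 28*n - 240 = (n + 3)*(n^4 - 9*n^3 + 16*n^2 + 36*n - 80) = (n - 4)*(n + 3)*(n^3 - 5*n^2 - 4*n + 20) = (n - 4)*(n + 2)*(n + 3)*(n^2 - 7*n + 10) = (n - 4)*(n - 2)*(n + 2)*(n + 3)*(n - 5)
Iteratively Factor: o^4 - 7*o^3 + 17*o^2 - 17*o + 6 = (o - 1)*(o^3 - 6*o^2 + 11*o - 6) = (o - 2)*(o - 1)*(o^2 - 4*o + 3) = (o - 3)*(o - 2)*(o - 1)*(o - 1)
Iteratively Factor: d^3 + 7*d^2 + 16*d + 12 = (d + 3)*(d^2 + 4*d + 4) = (d + 2)*(d + 3)*(d + 2)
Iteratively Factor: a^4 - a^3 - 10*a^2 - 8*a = (a - 4)*(a^3 + 3*a^2 + 2*a) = (a - 4)*(a + 2)*(a^2 + a) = (a - 4)*(a + 1)*(a + 2)*(a)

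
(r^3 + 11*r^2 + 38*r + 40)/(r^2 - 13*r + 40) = (r^3 + 11*r^2 + 38*r + 40)/(r^2 - 13*r + 40)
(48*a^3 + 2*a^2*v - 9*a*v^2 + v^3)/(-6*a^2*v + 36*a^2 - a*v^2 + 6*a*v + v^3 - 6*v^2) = (-8*a + v)/(v - 6)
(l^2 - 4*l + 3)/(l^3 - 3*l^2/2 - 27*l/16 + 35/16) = 16*(l - 3)/(16*l^2 - 8*l - 35)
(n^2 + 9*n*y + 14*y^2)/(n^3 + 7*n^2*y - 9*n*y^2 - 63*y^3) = (-n - 2*y)/(-n^2 + 9*y^2)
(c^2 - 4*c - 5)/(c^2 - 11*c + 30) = (c + 1)/(c - 6)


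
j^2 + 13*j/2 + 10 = (j + 5/2)*(j + 4)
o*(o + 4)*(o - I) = o^3 + 4*o^2 - I*o^2 - 4*I*o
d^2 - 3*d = d*(d - 3)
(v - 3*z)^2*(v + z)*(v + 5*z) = v^4 - 22*v^2*z^2 + 24*v*z^3 + 45*z^4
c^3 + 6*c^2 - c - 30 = (c - 2)*(c + 3)*(c + 5)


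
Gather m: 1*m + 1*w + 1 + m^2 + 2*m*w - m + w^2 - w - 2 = m^2 + 2*m*w + w^2 - 1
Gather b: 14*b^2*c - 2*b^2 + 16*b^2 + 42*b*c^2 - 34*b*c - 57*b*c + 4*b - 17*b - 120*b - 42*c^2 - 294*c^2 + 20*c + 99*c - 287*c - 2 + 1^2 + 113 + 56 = b^2*(14*c + 14) + b*(42*c^2 - 91*c - 133) - 336*c^2 - 168*c + 168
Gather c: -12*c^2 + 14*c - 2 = -12*c^2 + 14*c - 2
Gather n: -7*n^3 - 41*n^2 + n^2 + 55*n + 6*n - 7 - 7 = -7*n^3 - 40*n^2 + 61*n - 14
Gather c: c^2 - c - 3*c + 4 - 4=c^2 - 4*c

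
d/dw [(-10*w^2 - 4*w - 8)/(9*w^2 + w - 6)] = 2*(13*w^2 + 132*w + 16)/(81*w^4 + 18*w^3 - 107*w^2 - 12*w + 36)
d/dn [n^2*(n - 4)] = n*(3*n - 8)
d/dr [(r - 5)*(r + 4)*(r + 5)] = 3*r^2 + 8*r - 25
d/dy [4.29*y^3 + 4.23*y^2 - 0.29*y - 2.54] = 12.87*y^2 + 8.46*y - 0.29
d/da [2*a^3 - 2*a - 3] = 6*a^2 - 2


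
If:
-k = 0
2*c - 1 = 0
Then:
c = 1/2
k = 0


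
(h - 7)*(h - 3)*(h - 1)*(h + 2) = h^4 - 9*h^3 + 9*h^2 + 41*h - 42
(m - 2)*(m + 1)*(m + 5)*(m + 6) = m^4 + 10*m^3 + 17*m^2 - 52*m - 60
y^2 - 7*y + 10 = (y - 5)*(y - 2)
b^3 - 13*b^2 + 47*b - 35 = (b - 7)*(b - 5)*(b - 1)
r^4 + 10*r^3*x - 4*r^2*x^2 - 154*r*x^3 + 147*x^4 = (r - 3*x)*(r - x)*(r + 7*x)^2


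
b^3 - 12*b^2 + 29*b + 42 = (b - 7)*(b - 6)*(b + 1)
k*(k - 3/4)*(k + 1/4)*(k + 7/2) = k^4 + 3*k^3 - 31*k^2/16 - 21*k/32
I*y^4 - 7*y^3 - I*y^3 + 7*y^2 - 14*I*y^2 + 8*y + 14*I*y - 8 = (y + I)*(y + 2*I)*(y + 4*I)*(I*y - I)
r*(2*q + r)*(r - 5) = 2*q*r^2 - 10*q*r + r^3 - 5*r^2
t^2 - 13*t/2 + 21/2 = (t - 7/2)*(t - 3)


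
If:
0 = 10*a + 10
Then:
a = -1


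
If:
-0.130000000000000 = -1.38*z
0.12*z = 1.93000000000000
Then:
No Solution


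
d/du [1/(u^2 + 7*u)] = (-2*u - 7)/(u^2*(u + 7)^2)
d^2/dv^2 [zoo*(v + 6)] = 0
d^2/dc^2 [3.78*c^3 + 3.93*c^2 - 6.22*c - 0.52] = 22.68*c + 7.86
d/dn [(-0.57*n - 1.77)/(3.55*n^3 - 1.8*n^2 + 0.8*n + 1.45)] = (4.047*n^3 + 17.8245*n^2 - 6.372*n + 0.5895)/(12.6025*n^6 - 12.78*n^5 + 8.92*n^4 + 7.415*n^3 - 4.58*n^2 + 2.32*n + 2.1025)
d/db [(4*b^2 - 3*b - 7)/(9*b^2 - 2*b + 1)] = (19*b^2 + 134*b - 17)/(81*b^4 - 36*b^3 + 22*b^2 - 4*b + 1)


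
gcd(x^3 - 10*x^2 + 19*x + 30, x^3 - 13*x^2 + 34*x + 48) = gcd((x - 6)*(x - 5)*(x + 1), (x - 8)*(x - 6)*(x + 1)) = x^2 - 5*x - 6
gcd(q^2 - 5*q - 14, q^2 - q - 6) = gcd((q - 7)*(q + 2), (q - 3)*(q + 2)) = q + 2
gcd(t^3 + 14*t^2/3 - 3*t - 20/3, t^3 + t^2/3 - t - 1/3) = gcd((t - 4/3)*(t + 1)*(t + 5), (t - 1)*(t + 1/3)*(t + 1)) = t + 1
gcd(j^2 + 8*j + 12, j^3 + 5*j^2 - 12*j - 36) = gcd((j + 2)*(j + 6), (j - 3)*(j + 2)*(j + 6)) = j^2 + 8*j + 12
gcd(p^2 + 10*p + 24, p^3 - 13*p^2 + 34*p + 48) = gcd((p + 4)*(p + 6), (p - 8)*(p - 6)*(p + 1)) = 1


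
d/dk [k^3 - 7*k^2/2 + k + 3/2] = 3*k^2 - 7*k + 1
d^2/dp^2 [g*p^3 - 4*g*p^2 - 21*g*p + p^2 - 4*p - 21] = 6*g*p - 8*g + 2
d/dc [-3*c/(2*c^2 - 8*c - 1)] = 3*(2*c^2 + 1)/(4*c^4 - 32*c^3 + 60*c^2 + 16*c + 1)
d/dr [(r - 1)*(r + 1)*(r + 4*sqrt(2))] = 3*r^2 + 8*sqrt(2)*r - 1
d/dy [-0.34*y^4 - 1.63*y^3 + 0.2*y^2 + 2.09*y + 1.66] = -1.36*y^3 - 4.89*y^2 + 0.4*y + 2.09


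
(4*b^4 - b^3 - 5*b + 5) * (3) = 12*b^4 - 3*b^3 - 15*b + 15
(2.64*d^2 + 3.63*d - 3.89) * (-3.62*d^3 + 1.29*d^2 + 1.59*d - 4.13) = -9.5568*d^5 - 9.735*d^4 + 22.9621*d^3 - 10.1496*d^2 - 21.177*d + 16.0657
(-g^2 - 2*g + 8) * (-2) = 2*g^2 + 4*g - 16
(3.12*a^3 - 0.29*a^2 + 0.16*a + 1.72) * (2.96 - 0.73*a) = -2.2776*a^4 + 9.4469*a^3 - 0.9752*a^2 - 0.782*a + 5.0912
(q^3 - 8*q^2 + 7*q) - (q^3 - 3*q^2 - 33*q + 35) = -5*q^2 + 40*q - 35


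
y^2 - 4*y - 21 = (y - 7)*(y + 3)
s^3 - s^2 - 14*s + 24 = (s - 3)*(s - 2)*(s + 4)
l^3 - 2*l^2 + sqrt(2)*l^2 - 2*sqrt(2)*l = l*(l - 2)*(l + sqrt(2))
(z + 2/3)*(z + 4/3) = z^2 + 2*z + 8/9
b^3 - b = b*(b - 1)*(b + 1)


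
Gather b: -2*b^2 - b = -2*b^2 - b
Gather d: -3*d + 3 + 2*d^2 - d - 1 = 2*d^2 - 4*d + 2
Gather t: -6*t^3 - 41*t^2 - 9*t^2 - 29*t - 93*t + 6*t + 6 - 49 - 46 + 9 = -6*t^3 - 50*t^2 - 116*t - 80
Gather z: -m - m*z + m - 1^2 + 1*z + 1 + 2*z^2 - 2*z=2*z^2 + z*(-m - 1)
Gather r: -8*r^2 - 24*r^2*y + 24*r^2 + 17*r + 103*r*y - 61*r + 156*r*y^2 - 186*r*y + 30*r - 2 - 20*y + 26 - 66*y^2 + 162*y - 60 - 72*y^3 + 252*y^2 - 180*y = r^2*(16 - 24*y) + r*(156*y^2 - 83*y - 14) - 72*y^3 + 186*y^2 - 38*y - 36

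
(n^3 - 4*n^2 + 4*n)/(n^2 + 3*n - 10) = n*(n - 2)/(n + 5)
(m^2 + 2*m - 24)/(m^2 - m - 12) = (m + 6)/(m + 3)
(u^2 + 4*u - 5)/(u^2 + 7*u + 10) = (u - 1)/(u + 2)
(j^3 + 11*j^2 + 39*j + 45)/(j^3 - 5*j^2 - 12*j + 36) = (j^2 + 8*j + 15)/(j^2 - 8*j + 12)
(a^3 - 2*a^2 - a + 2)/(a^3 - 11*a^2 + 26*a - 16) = (a + 1)/(a - 8)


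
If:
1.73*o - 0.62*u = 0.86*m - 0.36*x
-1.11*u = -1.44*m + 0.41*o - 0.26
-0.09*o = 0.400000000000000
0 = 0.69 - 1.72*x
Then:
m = -5.23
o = -4.44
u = -4.91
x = 0.40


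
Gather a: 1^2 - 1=0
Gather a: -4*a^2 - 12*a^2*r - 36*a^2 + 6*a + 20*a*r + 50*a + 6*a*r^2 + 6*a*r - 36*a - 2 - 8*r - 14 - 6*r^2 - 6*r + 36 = a^2*(-12*r - 40) + a*(6*r^2 + 26*r + 20) - 6*r^2 - 14*r + 20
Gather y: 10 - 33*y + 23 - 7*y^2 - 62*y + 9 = -7*y^2 - 95*y + 42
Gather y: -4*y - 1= -4*y - 1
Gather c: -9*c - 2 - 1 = -9*c - 3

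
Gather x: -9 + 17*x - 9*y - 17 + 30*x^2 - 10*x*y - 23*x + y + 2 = 30*x^2 + x*(-10*y - 6) - 8*y - 24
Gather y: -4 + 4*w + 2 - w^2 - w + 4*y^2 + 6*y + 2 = -w^2 + 3*w + 4*y^2 + 6*y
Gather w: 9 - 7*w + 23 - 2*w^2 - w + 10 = -2*w^2 - 8*w + 42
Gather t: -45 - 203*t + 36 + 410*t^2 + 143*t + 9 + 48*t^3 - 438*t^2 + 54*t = 48*t^3 - 28*t^2 - 6*t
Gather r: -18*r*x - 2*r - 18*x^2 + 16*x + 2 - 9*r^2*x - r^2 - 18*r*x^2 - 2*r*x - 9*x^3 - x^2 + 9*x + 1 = r^2*(-9*x - 1) + r*(-18*x^2 - 20*x - 2) - 9*x^3 - 19*x^2 + 25*x + 3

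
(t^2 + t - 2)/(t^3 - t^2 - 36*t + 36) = (t + 2)/(t^2 - 36)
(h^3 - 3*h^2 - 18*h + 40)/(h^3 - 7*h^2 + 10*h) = (h + 4)/h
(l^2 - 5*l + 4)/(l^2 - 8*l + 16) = (l - 1)/(l - 4)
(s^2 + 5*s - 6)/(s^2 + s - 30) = (s - 1)/(s - 5)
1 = 1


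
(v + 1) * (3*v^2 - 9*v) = 3*v^3 - 6*v^2 - 9*v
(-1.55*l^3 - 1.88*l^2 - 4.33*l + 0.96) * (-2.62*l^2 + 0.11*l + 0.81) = 4.061*l^5 + 4.7551*l^4 + 9.8823*l^3 - 4.5143*l^2 - 3.4017*l + 0.7776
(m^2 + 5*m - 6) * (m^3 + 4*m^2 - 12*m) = m^5 + 9*m^4 + 2*m^3 - 84*m^2 + 72*m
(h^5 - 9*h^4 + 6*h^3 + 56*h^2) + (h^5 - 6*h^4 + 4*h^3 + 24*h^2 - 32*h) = 2*h^5 - 15*h^4 + 10*h^3 + 80*h^2 - 32*h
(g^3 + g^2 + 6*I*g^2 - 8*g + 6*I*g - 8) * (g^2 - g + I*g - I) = g^5 + 7*I*g^4 - 15*g^3 - 15*I*g^2 + 14*g + 8*I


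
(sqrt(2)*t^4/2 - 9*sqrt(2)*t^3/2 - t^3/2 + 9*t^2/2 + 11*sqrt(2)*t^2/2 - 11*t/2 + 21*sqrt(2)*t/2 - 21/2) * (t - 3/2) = sqrt(2)*t^5/2 - 21*sqrt(2)*t^4/4 - t^4/2 + 21*t^3/4 + 49*sqrt(2)*t^3/4 - 49*t^2/4 + 9*sqrt(2)*t^2/4 - 63*sqrt(2)*t/4 - 9*t/4 + 63/4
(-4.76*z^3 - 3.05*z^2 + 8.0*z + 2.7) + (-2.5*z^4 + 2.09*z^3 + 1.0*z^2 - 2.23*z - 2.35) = -2.5*z^4 - 2.67*z^3 - 2.05*z^2 + 5.77*z + 0.35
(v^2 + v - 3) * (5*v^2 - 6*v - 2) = 5*v^4 - v^3 - 23*v^2 + 16*v + 6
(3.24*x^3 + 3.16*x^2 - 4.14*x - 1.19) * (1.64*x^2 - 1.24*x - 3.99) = 5.3136*x^5 + 1.1648*x^4 - 23.6356*x^3 - 9.4264*x^2 + 17.9942*x + 4.7481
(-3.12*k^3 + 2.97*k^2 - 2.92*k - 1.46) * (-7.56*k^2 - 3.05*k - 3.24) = 23.5872*k^5 - 12.9372*k^4 + 23.1255*k^3 + 10.3208*k^2 + 13.9138*k + 4.7304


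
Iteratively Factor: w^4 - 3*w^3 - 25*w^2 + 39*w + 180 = (w + 3)*(w^3 - 6*w^2 - 7*w + 60) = (w - 5)*(w + 3)*(w^2 - w - 12) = (w - 5)*(w - 4)*(w + 3)*(w + 3)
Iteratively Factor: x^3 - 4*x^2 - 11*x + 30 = (x - 2)*(x^2 - 2*x - 15) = (x - 5)*(x - 2)*(x + 3)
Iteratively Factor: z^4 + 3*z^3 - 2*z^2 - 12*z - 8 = (z - 2)*(z^3 + 5*z^2 + 8*z + 4) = (z - 2)*(z + 2)*(z^2 + 3*z + 2) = (z - 2)*(z + 1)*(z + 2)*(z + 2)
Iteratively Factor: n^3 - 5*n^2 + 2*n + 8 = (n + 1)*(n^2 - 6*n + 8) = (n - 4)*(n + 1)*(n - 2)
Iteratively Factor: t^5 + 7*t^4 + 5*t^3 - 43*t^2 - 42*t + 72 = (t + 4)*(t^4 + 3*t^3 - 7*t^2 - 15*t + 18) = (t + 3)*(t + 4)*(t^3 - 7*t + 6) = (t + 3)^2*(t + 4)*(t^2 - 3*t + 2) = (t - 2)*(t + 3)^2*(t + 4)*(t - 1)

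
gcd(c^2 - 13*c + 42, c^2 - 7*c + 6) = c - 6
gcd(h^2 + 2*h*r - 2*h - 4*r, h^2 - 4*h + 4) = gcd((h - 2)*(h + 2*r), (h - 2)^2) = h - 2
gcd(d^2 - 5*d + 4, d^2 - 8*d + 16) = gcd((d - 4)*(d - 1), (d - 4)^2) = d - 4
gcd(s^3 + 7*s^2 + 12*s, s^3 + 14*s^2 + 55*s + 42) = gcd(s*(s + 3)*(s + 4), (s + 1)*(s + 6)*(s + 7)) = 1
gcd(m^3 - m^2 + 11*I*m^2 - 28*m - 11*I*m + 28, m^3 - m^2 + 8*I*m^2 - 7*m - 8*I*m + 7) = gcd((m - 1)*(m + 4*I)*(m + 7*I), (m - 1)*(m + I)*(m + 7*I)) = m^2 + m*(-1 + 7*I) - 7*I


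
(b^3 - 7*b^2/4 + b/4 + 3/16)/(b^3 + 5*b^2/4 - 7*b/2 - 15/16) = (2*b - 1)/(2*b + 5)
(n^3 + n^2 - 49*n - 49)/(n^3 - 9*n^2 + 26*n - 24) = (n^3 + n^2 - 49*n - 49)/(n^3 - 9*n^2 + 26*n - 24)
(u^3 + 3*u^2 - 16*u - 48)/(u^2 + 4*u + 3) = (u^2 - 16)/(u + 1)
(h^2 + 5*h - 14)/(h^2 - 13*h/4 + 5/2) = 4*(h + 7)/(4*h - 5)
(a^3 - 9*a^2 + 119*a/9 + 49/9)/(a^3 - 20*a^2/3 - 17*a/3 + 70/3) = (9*a^2 - 18*a - 7)/(3*(3*a^2 + a - 10))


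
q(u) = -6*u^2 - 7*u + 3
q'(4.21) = -57.52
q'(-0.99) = 4.88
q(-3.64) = -51.02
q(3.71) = -105.55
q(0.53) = -2.40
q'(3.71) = -51.52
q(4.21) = -132.81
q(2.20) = -41.44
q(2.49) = -51.63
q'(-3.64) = 36.68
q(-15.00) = -1242.00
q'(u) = -12*u - 7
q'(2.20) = -33.40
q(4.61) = -156.78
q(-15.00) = -1242.00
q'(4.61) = -62.32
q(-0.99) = 4.05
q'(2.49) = -36.88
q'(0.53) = -13.36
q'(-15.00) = 173.00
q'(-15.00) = 173.00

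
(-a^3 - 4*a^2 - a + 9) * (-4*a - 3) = 4*a^4 + 19*a^3 + 16*a^2 - 33*a - 27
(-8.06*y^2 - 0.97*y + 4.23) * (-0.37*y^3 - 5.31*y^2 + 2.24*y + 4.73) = 2.9822*y^5 + 43.1575*y^4 - 14.4688*y^3 - 62.7579*y^2 + 4.8871*y + 20.0079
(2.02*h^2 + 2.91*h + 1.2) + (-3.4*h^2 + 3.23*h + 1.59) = -1.38*h^2 + 6.14*h + 2.79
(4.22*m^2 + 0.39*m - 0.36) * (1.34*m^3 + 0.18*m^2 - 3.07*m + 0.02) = 5.6548*m^5 + 1.2822*m^4 - 13.3676*m^3 - 1.1777*m^2 + 1.113*m - 0.0072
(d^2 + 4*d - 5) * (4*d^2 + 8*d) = 4*d^4 + 24*d^3 + 12*d^2 - 40*d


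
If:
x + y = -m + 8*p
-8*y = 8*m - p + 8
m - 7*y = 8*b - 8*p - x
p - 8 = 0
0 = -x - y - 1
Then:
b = 81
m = 65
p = 8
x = 64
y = -65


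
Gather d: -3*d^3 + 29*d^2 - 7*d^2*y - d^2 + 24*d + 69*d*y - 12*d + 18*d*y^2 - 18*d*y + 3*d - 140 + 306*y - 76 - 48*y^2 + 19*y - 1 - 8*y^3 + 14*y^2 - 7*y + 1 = -3*d^3 + d^2*(28 - 7*y) + d*(18*y^2 + 51*y + 15) - 8*y^3 - 34*y^2 + 318*y - 216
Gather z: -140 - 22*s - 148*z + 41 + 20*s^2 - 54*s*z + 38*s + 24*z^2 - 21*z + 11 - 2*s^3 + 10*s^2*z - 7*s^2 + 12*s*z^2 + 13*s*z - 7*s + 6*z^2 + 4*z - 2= -2*s^3 + 13*s^2 + 9*s + z^2*(12*s + 30) + z*(10*s^2 - 41*s - 165) - 90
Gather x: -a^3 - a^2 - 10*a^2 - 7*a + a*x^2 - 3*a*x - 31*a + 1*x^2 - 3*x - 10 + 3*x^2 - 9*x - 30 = -a^3 - 11*a^2 - 38*a + x^2*(a + 4) + x*(-3*a - 12) - 40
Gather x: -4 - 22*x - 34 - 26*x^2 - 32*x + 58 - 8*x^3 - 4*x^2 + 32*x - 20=-8*x^3 - 30*x^2 - 22*x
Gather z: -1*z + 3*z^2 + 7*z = 3*z^2 + 6*z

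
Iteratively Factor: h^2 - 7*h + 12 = (h - 3)*(h - 4)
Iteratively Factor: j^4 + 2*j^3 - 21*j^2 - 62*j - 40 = (j - 5)*(j^3 + 7*j^2 + 14*j + 8) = (j - 5)*(j + 1)*(j^2 + 6*j + 8) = (j - 5)*(j + 1)*(j + 2)*(j + 4)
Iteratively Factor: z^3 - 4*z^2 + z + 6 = (z - 2)*(z^2 - 2*z - 3) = (z - 2)*(z + 1)*(z - 3)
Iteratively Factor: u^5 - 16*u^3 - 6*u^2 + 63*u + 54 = (u + 3)*(u^4 - 3*u^3 - 7*u^2 + 15*u + 18) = (u - 3)*(u + 3)*(u^3 - 7*u - 6) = (u - 3)*(u + 2)*(u + 3)*(u^2 - 2*u - 3) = (u - 3)*(u + 1)*(u + 2)*(u + 3)*(u - 3)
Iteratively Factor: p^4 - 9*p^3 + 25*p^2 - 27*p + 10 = (p - 5)*(p^3 - 4*p^2 + 5*p - 2) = (p - 5)*(p - 1)*(p^2 - 3*p + 2) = (p - 5)*(p - 2)*(p - 1)*(p - 1)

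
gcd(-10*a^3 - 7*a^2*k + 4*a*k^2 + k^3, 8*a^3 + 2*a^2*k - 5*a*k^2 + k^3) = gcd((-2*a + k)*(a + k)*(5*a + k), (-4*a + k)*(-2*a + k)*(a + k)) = 2*a^2 + a*k - k^2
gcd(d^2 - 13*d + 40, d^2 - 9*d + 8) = d - 8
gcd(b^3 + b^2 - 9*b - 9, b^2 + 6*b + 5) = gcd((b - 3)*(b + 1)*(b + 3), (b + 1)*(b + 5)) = b + 1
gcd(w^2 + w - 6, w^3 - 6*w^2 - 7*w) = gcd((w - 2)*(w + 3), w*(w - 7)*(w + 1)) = 1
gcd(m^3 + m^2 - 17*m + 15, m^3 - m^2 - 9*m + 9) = m^2 - 4*m + 3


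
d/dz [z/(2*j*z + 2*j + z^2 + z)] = 2*j/(2*j*z + 2*j + z^2 + z)^2 - z^2/(2*j*z + 2*j + z^2 + z)^2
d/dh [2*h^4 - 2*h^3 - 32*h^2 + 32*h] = 8*h^3 - 6*h^2 - 64*h + 32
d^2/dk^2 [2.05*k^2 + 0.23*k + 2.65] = 4.10000000000000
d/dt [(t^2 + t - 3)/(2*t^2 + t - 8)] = (-t^2 - 4*t - 5)/(4*t^4 + 4*t^3 - 31*t^2 - 16*t + 64)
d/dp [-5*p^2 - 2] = -10*p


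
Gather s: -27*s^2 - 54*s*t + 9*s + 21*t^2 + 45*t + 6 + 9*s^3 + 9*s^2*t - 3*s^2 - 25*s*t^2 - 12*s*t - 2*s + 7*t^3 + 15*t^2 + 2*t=9*s^3 + s^2*(9*t - 30) + s*(-25*t^2 - 66*t + 7) + 7*t^3 + 36*t^2 + 47*t + 6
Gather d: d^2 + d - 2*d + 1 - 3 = d^2 - d - 2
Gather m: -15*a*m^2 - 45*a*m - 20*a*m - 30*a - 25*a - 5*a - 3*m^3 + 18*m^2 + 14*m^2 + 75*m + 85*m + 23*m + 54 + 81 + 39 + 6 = -60*a - 3*m^3 + m^2*(32 - 15*a) + m*(183 - 65*a) + 180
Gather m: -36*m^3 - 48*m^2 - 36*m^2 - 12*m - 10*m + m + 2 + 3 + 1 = -36*m^3 - 84*m^2 - 21*m + 6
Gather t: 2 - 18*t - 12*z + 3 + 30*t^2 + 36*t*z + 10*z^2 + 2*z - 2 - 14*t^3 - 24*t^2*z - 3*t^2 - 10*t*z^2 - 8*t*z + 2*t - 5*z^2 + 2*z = -14*t^3 + t^2*(27 - 24*z) + t*(-10*z^2 + 28*z - 16) + 5*z^2 - 8*z + 3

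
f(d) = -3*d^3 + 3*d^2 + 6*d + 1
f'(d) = -9*d^2 + 6*d + 6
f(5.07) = -282.44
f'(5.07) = -194.92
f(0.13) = 1.82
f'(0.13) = 6.63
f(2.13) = -1.60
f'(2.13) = -22.05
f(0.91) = 6.68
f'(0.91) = 4.01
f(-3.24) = 115.09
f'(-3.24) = -107.92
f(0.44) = 3.97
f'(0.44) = 6.90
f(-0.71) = -0.67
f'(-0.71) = -2.80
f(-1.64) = 12.46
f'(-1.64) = -28.05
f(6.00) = -503.00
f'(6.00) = -282.00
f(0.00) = 1.00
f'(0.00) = 6.00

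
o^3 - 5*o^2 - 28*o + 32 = (o - 8)*(o - 1)*(o + 4)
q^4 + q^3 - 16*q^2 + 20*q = q*(q - 2)^2*(q + 5)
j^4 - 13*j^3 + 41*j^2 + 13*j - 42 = (j - 7)*(j - 6)*(j - 1)*(j + 1)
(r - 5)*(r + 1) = r^2 - 4*r - 5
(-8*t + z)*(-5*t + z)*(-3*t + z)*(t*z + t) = -120*t^4*z - 120*t^4 + 79*t^3*z^2 + 79*t^3*z - 16*t^2*z^3 - 16*t^2*z^2 + t*z^4 + t*z^3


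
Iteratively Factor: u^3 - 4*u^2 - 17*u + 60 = (u + 4)*(u^2 - 8*u + 15) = (u - 3)*(u + 4)*(u - 5)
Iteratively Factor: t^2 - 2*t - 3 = (t - 3)*(t + 1)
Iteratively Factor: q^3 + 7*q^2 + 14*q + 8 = (q + 4)*(q^2 + 3*q + 2) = (q + 2)*(q + 4)*(q + 1)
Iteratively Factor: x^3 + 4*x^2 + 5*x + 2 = (x + 2)*(x^2 + 2*x + 1) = (x + 1)*(x + 2)*(x + 1)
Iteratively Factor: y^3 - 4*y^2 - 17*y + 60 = (y - 5)*(y^2 + y - 12) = (y - 5)*(y + 4)*(y - 3)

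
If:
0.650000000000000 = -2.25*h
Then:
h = -0.29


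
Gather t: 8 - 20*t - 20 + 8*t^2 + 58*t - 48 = 8*t^2 + 38*t - 60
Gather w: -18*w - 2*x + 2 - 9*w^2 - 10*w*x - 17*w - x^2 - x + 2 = -9*w^2 + w*(-10*x - 35) - x^2 - 3*x + 4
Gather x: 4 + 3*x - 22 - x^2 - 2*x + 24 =-x^2 + x + 6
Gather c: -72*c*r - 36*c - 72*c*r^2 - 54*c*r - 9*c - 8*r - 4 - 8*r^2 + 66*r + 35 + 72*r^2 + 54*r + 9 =c*(-72*r^2 - 126*r - 45) + 64*r^2 + 112*r + 40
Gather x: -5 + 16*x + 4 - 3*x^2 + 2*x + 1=-3*x^2 + 18*x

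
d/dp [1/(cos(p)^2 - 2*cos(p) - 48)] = 2*(cos(p) - 1)*sin(p)/(sin(p)^2 + 2*cos(p) + 47)^2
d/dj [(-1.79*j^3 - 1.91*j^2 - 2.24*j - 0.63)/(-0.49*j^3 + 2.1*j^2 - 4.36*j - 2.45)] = (-4.6949*j^4 + 13.4136*j^3 + 25.262*j^2 + 12.005*j + 2.7412)/(0.2401*j^6 - 2.058*j^5 + 8.6828*j^4 - 15.911*j^3 + 8.7196*j^2 + 21.364*j + 6.0025)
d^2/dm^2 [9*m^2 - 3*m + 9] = 18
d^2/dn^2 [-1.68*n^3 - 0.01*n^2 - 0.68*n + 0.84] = -10.08*n - 0.02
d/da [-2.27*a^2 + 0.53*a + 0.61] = 0.53 - 4.54*a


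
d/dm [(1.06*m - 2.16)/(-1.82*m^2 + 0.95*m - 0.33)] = (1.9292*m^2 - 7.8624*m + 1.7022)/(3.3124*m^4 - 3.458*m^3 + 2.1037*m^2 - 0.627*m + 0.1089)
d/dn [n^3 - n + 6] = 3*n^2 - 1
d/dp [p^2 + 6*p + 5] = 2*p + 6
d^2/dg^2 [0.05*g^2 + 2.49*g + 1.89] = 0.100000000000000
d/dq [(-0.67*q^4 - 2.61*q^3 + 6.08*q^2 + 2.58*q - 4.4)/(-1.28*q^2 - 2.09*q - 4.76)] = (1.7152*q^5 + 7.5417*q^4 + 23.6666*q^3 + 27.866*q^2 - 69.1456*q - 21.4768)/(1.6384*q^4 + 5.3504*q^3 + 16.5537*q^2 + 19.8968*q + 22.6576)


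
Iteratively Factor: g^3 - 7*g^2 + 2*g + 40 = (g + 2)*(g^2 - 9*g + 20) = (g - 4)*(g + 2)*(g - 5)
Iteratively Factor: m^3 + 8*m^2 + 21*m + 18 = (m + 3)*(m^2 + 5*m + 6) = (m + 3)^2*(m + 2)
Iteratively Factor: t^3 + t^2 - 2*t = (t)*(t^2 + t - 2) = t*(t - 1)*(t + 2)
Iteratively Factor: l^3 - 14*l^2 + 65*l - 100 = (l - 5)*(l^2 - 9*l + 20) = (l - 5)^2*(l - 4)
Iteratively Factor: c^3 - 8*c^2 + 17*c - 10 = (c - 1)*(c^2 - 7*c + 10) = (c - 2)*(c - 1)*(c - 5)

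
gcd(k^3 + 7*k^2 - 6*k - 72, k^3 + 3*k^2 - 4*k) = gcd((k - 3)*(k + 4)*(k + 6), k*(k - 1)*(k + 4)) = k + 4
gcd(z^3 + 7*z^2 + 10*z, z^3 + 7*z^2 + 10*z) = z^3 + 7*z^2 + 10*z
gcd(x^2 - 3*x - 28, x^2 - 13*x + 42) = x - 7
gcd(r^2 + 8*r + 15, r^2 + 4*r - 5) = r + 5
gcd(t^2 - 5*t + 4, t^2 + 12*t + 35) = 1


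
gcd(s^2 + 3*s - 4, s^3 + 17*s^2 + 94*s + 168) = s + 4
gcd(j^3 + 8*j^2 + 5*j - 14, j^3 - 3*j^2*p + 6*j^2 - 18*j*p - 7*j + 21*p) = j^2 + 6*j - 7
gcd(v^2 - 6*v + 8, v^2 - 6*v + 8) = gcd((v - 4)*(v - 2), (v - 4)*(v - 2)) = v^2 - 6*v + 8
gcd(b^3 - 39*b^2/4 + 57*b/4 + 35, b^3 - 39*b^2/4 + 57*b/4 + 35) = b^3 - 39*b^2/4 + 57*b/4 + 35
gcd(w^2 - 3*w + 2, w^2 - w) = w - 1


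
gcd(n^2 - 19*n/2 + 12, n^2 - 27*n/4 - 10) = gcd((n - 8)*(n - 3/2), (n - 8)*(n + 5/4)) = n - 8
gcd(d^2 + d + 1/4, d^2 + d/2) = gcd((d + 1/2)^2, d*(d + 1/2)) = d + 1/2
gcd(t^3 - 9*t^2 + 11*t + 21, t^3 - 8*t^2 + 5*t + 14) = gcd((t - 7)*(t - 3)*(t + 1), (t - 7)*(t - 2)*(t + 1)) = t^2 - 6*t - 7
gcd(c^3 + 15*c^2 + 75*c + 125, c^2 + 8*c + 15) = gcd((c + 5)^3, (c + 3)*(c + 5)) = c + 5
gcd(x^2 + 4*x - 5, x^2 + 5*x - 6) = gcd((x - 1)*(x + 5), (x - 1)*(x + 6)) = x - 1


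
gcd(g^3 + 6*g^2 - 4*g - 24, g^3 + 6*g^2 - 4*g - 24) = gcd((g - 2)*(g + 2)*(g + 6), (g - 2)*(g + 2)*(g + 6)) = g^3 + 6*g^2 - 4*g - 24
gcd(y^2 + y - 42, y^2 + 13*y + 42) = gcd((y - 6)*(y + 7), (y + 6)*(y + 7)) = y + 7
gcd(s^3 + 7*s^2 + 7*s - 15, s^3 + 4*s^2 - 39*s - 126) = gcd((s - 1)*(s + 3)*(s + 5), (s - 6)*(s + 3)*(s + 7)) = s + 3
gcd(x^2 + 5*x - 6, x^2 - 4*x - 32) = 1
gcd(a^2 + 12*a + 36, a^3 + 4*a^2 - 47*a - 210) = a + 6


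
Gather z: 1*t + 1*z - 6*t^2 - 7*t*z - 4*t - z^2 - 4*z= -6*t^2 - 3*t - z^2 + z*(-7*t - 3)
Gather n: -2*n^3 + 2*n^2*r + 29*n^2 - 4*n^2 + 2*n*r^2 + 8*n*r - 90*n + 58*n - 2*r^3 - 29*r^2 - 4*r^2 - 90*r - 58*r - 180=-2*n^3 + n^2*(2*r + 25) + n*(2*r^2 + 8*r - 32) - 2*r^3 - 33*r^2 - 148*r - 180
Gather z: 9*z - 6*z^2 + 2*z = -6*z^2 + 11*z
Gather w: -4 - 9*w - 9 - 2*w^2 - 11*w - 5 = -2*w^2 - 20*w - 18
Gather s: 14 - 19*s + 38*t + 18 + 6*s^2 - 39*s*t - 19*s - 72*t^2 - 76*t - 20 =6*s^2 + s*(-39*t - 38) - 72*t^2 - 38*t + 12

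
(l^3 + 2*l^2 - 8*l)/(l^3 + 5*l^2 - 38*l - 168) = l*(l - 2)/(l^2 + l - 42)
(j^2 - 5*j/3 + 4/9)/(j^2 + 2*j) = (9*j^2 - 15*j + 4)/(9*j*(j + 2))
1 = 1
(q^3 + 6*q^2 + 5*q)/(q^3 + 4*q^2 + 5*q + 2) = q*(q + 5)/(q^2 + 3*q + 2)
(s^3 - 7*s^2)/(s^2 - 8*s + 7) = s^2/(s - 1)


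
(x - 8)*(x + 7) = x^2 - x - 56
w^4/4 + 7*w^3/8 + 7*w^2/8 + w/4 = w*(w/4 + 1/2)*(w + 1/2)*(w + 1)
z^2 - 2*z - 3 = (z - 3)*(z + 1)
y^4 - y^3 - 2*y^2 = y^2*(y - 2)*(y + 1)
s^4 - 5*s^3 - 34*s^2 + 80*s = s*(s - 8)*(s - 2)*(s + 5)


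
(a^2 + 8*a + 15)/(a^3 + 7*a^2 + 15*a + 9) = (a + 5)/(a^2 + 4*a + 3)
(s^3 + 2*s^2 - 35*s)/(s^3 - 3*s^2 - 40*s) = (-s^2 - 2*s + 35)/(-s^2 + 3*s + 40)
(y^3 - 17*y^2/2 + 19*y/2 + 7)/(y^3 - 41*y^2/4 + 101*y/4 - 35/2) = 2*(2*y + 1)/(4*y - 5)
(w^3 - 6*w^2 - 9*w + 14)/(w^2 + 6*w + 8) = (w^2 - 8*w + 7)/(w + 4)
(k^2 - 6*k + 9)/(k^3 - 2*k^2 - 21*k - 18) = (-k^2 + 6*k - 9)/(-k^3 + 2*k^2 + 21*k + 18)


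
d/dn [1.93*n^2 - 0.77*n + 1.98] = 3.86*n - 0.77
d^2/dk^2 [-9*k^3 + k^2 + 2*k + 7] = 2 - 54*k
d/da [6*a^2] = 12*a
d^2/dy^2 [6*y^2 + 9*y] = 12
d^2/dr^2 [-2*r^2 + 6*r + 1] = -4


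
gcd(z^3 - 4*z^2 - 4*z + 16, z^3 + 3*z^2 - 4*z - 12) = z^2 - 4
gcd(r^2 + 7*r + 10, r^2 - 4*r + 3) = 1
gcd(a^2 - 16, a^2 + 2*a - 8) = a + 4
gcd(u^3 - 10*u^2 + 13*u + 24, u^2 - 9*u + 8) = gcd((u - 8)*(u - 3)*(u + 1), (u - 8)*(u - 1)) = u - 8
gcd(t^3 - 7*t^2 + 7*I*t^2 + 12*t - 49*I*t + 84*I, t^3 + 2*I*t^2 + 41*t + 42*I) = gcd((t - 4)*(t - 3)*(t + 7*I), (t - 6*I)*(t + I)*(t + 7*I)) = t + 7*I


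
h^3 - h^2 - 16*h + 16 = (h - 4)*(h - 1)*(h + 4)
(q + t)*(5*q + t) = 5*q^2 + 6*q*t + t^2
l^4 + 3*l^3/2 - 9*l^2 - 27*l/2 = l*(l - 3)*(l + 3/2)*(l + 3)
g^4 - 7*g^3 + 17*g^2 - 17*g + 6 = (g - 3)*(g - 2)*(g - 1)^2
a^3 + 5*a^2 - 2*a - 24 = (a - 2)*(a + 3)*(a + 4)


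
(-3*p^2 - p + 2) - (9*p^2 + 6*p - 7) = -12*p^2 - 7*p + 9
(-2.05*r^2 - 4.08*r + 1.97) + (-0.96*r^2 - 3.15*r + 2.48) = -3.01*r^2 - 7.23*r + 4.45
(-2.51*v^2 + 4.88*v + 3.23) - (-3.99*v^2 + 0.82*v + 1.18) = 1.48*v^2 + 4.06*v + 2.05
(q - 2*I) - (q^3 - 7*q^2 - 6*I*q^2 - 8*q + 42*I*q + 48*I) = -q^3 + 7*q^2 + 6*I*q^2 + 9*q - 42*I*q - 50*I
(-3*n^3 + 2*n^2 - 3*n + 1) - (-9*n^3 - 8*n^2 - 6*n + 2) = 6*n^3 + 10*n^2 + 3*n - 1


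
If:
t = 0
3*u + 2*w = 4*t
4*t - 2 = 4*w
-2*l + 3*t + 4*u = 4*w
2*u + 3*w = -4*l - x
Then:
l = 5/3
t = 0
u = 1/3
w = -1/2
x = -35/6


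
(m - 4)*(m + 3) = m^2 - m - 12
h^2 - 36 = (h - 6)*(h + 6)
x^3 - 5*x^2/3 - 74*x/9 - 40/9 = (x - 4)*(x + 2/3)*(x + 5/3)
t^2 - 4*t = t*(t - 4)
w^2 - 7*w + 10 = (w - 5)*(w - 2)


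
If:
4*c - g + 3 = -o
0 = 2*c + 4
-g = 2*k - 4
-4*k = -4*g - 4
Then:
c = -2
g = 2/3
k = 5/3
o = 17/3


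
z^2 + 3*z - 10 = (z - 2)*(z + 5)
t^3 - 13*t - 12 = (t - 4)*(t + 1)*(t + 3)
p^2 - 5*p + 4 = (p - 4)*(p - 1)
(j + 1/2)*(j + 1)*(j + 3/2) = j^3 + 3*j^2 + 11*j/4 + 3/4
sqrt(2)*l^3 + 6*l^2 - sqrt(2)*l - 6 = (l - 1)*(l + 3*sqrt(2))*(sqrt(2)*l + sqrt(2))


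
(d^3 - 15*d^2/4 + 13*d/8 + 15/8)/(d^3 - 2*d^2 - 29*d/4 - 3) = (4*d^2 - 17*d + 15)/(2*(2*d^2 - 5*d - 12))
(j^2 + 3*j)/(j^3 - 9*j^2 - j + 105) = j/(j^2 - 12*j + 35)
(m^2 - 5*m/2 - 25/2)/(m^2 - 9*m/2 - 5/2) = (2*m + 5)/(2*m + 1)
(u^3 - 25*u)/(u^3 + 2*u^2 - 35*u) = (u + 5)/(u + 7)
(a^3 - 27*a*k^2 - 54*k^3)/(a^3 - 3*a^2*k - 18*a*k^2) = (a + 3*k)/a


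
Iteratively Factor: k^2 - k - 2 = (k + 1)*(k - 2)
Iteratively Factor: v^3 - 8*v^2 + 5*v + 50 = (v + 2)*(v^2 - 10*v + 25) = (v - 5)*(v + 2)*(v - 5)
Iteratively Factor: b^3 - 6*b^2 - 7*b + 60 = (b - 5)*(b^2 - b - 12) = (b - 5)*(b + 3)*(b - 4)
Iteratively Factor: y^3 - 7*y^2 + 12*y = (y - 3)*(y^2 - 4*y) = y*(y - 3)*(y - 4)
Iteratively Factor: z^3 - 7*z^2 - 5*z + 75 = (z + 3)*(z^2 - 10*z + 25) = (z - 5)*(z + 3)*(z - 5)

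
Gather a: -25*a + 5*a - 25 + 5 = -20*a - 20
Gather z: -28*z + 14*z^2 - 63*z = 14*z^2 - 91*z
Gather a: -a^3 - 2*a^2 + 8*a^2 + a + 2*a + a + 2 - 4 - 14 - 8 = -a^3 + 6*a^2 + 4*a - 24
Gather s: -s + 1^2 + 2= 3 - s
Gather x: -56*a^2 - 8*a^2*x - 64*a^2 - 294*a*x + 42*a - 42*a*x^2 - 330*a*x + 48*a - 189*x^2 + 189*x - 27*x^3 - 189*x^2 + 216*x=-120*a^2 + 90*a - 27*x^3 + x^2*(-42*a - 378) + x*(-8*a^2 - 624*a + 405)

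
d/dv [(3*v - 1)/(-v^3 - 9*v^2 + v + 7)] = (-3*v^3 - 27*v^2 + 3*v + (3*v - 1)*(3*v^2 + 18*v - 1) + 21)/(v^3 + 9*v^2 - v - 7)^2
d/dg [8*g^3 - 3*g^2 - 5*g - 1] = 24*g^2 - 6*g - 5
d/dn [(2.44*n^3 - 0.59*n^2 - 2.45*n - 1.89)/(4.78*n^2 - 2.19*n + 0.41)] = (11.6632*n^4 - 10.6872*n^3 + 16.0043*n^2 + 17.5846*n - 5.1436)/(22.8484*n^4 - 20.9364*n^3 + 8.7157*n^2 - 1.7958*n + 0.1681)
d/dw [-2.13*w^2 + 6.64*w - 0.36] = 6.64 - 4.26*w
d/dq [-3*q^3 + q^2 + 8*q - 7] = -9*q^2 + 2*q + 8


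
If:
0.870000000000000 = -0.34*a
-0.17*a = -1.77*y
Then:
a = -2.56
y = -0.25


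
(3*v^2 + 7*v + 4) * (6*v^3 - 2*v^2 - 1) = 18*v^5 + 36*v^4 + 10*v^3 - 11*v^2 - 7*v - 4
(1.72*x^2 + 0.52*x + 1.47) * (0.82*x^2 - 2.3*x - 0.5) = 1.4104*x^4 - 3.5296*x^3 - 0.8506*x^2 - 3.641*x - 0.735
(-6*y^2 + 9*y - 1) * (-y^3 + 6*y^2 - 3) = 6*y^5 - 45*y^4 + 55*y^3 + 12*y^2 - 27*y + 3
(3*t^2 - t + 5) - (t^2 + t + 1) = 2*t^2 - 2*t + 4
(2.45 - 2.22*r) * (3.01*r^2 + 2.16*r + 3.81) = -6.6822*r^3 + 2.5793*r^2 - 3.1662*r + 9.3345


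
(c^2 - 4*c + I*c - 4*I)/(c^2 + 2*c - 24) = (c + I)/(c + 6)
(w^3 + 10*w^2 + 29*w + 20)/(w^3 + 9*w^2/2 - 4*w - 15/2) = 2*(w + 4)/(2*w - 3)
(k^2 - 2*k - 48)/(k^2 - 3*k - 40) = (k + 6)/(k + 5)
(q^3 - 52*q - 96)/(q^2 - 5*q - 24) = (q^2 + 8*q + 12)/(q + 3)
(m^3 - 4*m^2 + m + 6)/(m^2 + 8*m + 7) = (m^2 - 5*m + 6)/(m + 7)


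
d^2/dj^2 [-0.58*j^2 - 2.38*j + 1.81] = -1.16000000000000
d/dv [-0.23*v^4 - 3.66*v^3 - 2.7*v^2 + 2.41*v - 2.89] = -0.92*v^3 - 10.98*v^2 - 5.4*v + 2.41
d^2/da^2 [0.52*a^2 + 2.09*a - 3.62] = 1.04000000000000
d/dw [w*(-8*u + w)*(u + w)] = -8*u^2 - 14*u*w + 3*w^2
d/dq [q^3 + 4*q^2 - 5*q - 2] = 3*q^2 + 8*q - 5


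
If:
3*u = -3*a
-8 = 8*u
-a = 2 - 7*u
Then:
No Solution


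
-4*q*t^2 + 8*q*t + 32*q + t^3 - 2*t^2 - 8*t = (-4*q + t)*(t - 4)*(t + 2)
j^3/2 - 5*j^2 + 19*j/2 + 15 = (j/2 + 1/2)*(j - 6)*(j - 5)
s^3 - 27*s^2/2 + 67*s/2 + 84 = (s - 8)*(s - 7)*(s + 3/2)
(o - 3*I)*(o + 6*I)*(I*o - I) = I*o^3 - 3*o^2 - I*o^2 + 3*o + 18*I*o - 18*I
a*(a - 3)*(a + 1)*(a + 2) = a^4 - 7*a^2 - 6*a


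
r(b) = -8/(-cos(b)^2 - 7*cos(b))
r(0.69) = 1.33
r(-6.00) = 1.05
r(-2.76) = -1.42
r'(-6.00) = 0.34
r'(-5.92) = 0.46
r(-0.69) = 1.33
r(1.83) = -4.63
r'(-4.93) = 23.92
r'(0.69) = 1.21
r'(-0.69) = -1.21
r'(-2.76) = -0.48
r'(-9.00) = -0.55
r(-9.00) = -1.44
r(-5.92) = 1.08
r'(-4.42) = 13.15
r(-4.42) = -4.14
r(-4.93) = 5.14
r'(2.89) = 0.30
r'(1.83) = 16.79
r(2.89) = -1.37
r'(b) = -8*(-2*sin(b)*cos(b) - 7*sin(b))/(-cos(b)^2 - 7*cos(b))^2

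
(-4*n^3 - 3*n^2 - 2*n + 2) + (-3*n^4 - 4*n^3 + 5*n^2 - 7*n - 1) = -3*n^4 - 8*n^3 + 2*n^2 - 9*n + 1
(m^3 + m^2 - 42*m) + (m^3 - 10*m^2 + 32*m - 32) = 2*m^3 - 9*m^2 - 10*m - 32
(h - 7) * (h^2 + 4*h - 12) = h^3 - 3*h^2 - 40*h + 84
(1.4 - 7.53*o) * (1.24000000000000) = 1.736 - 9.3372*o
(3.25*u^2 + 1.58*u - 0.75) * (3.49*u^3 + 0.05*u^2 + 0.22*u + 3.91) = 11.3425*u^5 + 5.6767*u^4 - 1.8235*u^3 + 13.0176*u^2 + 6.0128*u - 2.9325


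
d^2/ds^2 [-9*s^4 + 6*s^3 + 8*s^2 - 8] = -108*s^2 + 36*s + 16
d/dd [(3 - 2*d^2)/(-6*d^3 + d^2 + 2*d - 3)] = 2*(-6*d^4 + 25*d^2 + 3*d - 3)/(36*d^6 - 12*d^5 - 23*d^4 + 40*d^3 - 2*d^2 - 12*d + 9)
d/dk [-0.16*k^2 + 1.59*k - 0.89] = 1.59 - 0.32*k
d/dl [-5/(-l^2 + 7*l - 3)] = 5*(7 - 2*l)/(l^2 - 7*l + 3)^2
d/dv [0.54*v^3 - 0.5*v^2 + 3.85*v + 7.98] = 1.62*v^2 - 1.0*v + 3.85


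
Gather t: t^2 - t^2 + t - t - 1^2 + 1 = 0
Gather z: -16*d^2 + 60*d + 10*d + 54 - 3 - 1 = -16*d^2 + 70*d + 50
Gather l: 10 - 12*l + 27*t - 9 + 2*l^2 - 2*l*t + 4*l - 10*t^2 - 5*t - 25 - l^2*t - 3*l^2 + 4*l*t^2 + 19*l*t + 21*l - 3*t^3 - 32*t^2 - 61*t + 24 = l^2*(-t - 1) + l*(4*t^2 + 17*t + 13) - 3*t^3 - 42*t^2 - 39*t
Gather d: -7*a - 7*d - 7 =-7*a - 7*d - 7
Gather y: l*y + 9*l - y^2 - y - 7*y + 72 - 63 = 9*l - y^2 + y*(l - 8) + 9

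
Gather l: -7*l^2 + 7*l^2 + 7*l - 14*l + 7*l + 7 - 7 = 0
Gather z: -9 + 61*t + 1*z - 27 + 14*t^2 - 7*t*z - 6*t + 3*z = 14*t^2 + 55*t + z*(4 - 7*t) - 36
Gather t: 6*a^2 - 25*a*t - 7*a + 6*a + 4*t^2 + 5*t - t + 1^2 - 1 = 6*a^2 - a + 4*t^2 + t*(4 - 25*a)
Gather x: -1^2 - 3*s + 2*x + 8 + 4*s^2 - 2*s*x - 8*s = 4*s^2 - 11*s + x*(2 - 2*s) + 7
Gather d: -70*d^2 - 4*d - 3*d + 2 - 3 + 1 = -70*d^2 - 7*d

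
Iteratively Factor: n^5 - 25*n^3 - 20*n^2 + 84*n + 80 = (n - 2)*(n^4 + 2*n^3 - 21*n^2 - 62*n - 40) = (n - 2)*(n + 2)*(n^3 - 21*n - 20) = (n - 2)*(n + 2)*(n + 4)*(n^2 - 4*n - 5) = (n - 5)*(n - 2)*(n + 2)*(n + 4)*(n + 1)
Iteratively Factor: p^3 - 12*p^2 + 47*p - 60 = (p - 3)*(p^2 - 9*p + 20) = (p - 5)*(p - 3)*(p - 4)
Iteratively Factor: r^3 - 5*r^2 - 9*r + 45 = (r - 3)*(r^2 - 2*r - 15) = (r - 3)*(r + 3)*(r - 5)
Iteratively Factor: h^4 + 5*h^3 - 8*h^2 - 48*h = (h + 4)*(h^3 + h^2 - 12*h) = h*(h + 4)*(h^2 + h - 12) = h*(h - 3)*(h + 4)*(h + 4)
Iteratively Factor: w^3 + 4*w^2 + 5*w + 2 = (w + 2)*(w^2 + 2*w + 1) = (w + 1)*(w + 2)*(w + 1)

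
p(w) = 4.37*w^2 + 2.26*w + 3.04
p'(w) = 8.74*w + 2.26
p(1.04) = 10.12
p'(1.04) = 11.35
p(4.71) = 110.63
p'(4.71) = 43.43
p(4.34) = 95.16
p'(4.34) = 40.19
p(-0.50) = 3.00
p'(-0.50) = -2.11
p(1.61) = 18.01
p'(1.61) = 16.33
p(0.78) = 7.46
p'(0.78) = 9.08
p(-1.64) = 11.09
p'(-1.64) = -12.07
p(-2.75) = 29.87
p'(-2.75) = -21.78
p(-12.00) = 605.20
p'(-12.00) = -102.62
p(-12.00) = 605.20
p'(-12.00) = -102.62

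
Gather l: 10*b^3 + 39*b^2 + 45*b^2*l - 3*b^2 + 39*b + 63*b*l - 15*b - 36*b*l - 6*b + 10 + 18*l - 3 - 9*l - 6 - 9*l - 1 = 10*b^3 + 36*b^2 + 18*b + l*(45*b^2 + 27*b)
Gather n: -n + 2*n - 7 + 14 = n + 7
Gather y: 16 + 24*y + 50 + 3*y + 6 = 27*y + 72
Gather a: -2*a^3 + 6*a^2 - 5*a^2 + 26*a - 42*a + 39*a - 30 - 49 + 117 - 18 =-2*a^3 + a^2 + 23*a + 20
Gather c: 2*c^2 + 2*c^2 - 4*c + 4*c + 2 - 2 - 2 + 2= 4*c^2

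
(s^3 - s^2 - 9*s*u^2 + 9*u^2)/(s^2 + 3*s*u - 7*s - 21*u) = (s^2 - 3*s*u - s + 3*u)/(s - 7)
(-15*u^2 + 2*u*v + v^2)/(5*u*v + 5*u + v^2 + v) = (-3*u + v)/(v + 1)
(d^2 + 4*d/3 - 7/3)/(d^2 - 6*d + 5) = (d + 7/3)/(d - 5)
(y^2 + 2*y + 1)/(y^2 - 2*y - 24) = (y^2 + 2*y + 1)/(y^2 - 2*y - 24)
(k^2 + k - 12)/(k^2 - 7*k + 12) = (k + 4)/(k - 4)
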